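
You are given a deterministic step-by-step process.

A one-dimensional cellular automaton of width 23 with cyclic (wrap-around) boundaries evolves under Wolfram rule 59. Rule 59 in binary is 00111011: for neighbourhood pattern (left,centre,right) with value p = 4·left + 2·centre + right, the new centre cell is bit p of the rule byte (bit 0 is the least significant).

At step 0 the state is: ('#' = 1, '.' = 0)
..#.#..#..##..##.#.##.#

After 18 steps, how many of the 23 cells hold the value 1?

k=0  ..#.#..#..##..##.#.##.#
k=1  ##.#.##.###.###.#.##.#.
k=2  #.#.##.##..##..#.##.#.#
k=3  .#.##.##.###.##.##.#.##
k=4  #.##.##.##..##.##.#.##.
k=5  .##.##.##.###.##.#.##.#
k=6  ##.##.##.##..##.#.##.#.
k=7  #.##.##.##.###.#.##.#.#
k=8  .##.##.##.##..#.##.#.##
k=9  ##.##.##.##.##.##.#.##.
k=10  #.##.##.##.##.##.#.##.#
k=11  .##.##.##.##.##.#.##.##
k=12  ##.##.##.##.##.#.##.##.
k=13  #.##.##.##.##.#.##.##.#
k=14  .##.##.##.##.#.##.##.##
k=15  ##.##.##.##.#.##.##.##.
k=16  #.##.##.##.#.##.##.##.#
k=17  .##.##.##.#.##.##.##.##
k=18  ##.##.##.#.##.##.##.##.

15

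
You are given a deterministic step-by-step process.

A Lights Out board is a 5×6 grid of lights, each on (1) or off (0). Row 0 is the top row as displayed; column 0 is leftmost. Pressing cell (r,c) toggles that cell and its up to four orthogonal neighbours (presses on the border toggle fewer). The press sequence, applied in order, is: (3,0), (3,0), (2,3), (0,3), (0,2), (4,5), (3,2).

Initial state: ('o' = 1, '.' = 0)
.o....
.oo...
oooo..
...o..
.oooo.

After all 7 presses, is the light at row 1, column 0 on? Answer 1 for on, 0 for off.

step 0: .o....
.oo...
oooo..
...o..
.oooo.
step 1: .o....
.oo...
.ooo..
oo.o..
ooooo.
step 2: .o....
.oo...
oooo..
...o..
.oooo.
step 3: .o....
.ooo..
oo..o.
......
.oooo.
step 4: .oooo.
.oo...
oo..o.
......
.oooo.
step 5: ....o.
.o....
oo..o.
......
.oooo.
step 6: ....o.
.o....
oo..o.
.....o
.ooo.o
step 7: ....o.
.o....
ooo.o.
.ooo.o
.o.o.o

0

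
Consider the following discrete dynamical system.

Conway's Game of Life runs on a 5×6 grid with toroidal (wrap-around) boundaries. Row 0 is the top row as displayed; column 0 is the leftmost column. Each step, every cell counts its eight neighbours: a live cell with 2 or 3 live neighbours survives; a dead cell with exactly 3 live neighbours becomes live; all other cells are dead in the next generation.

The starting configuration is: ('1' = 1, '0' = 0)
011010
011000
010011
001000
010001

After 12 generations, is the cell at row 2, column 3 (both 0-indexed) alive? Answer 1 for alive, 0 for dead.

0

gen 0: 011010
011000
010011
001000
010001
gen 1: 000100
000011
110100
011011
110100
gen 2: 101101
101111
010100
000011
110101
gen 3: 000000
000000
010000
010101
010100
gen 4: 000000
000000
101000
010010
100010
gen 5: 000000
000000
010000
110100
000001
gen 6: 000000
000000
111000
111000
100000
gen 7: 000000
010000
101000
001001
100000
gen 8: 000000
010000
101000
100001
000000
gen 9: 000000
010000
100001
110001
000000
gen 10: 000000
100000
000001
010001
100000
gen 11: 000000
000000
000001
000001
100000
gen 12: 000000
000000
000000
100001
000000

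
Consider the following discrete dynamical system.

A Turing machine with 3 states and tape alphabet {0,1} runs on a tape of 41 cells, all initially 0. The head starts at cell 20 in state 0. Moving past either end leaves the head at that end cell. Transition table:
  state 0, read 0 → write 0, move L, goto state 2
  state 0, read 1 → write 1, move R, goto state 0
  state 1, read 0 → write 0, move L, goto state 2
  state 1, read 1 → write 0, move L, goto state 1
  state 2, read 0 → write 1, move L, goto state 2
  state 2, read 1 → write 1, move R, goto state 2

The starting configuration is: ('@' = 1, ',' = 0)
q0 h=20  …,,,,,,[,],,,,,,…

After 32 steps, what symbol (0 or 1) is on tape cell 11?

k=0  q0 h=20  …,,,,,,[,],,,,,,…
k=1  q2 h=19  …,,,,,,[,],,,,,,…
k=2  q2 h=18  …,,,,,,[,]@,,,,,…
k=3  q2 h=17  …,,,,,,[,]@@,,,,…
k=4  q2 h=16  …,,,,,,[,]@@@,,,…
k=5  q2 h=15  …,,,,,,[,]@@@@,,…
k=6  q2 h=14  …,,,,,,[,]@@@@@,…
k=7  q2 h=13  …,,,,,,[,]@@@@@@…
k=8  q2 h=12  …,,,,,,[,]@@@@@@…
k=9  q2 h=11  …,,,,,,[,]@@@@@@…
k=10  q2 h=10  …,,,,,,[,]@@@@@@…
k=11  q2 h= 9  …,,,,,,[,]@@@@@@…
k=12  q2 h= 8  …,,,,,,[,]@@@@@@…
k=13  q2 h= 7  …,,,,,,[,]@@@@@@…
k=14  q2 h= 6  |,,,,,,[,]@@@@@@…
k=15  q2 h= 5  |,,,,,[,]@@@@@@…
k=16  q2 h= 4  |,,,,[,]@@@@@@…
k=17  q2 h= 3  |,,,[,]@@@@@@…
k=18  q2 h= 2  |,,[,]@@@@@@…
k=19  q2 h= 1  |,[,]@@@@@@…
k=20  q2 h= 0  |[,]@@@@@@…
k=21  q2 h= 0  |[@]@@@@@@…
k=22  q2 h= 1  |@[@]@@@@@@…
k=23  q2 h= 2  |@@[@]@@@@@@…
k=24  q2 h= 3  |@@@[@]@@@@@@…
k=25  q2 h= 4  |@@@@[@]@@@@@@…
k=26  q2 h= 5  |@@@@@[@]@@@@@@…
k=27  q2 h= 6  |@@@@@@[@]@@@@@@…
k=28  q2 h= 7  …@@@@@@[@]@@@@@@…
k=29  q2 h= 8  …@@@@@@[@]@@@@@@…
k=30  q2 h= 9  …@@@@@@[@]@@@@@@…
k=31  q2 h=10  …@@@@@@[@]@@@@@@…
k=32  q2 h=11  …@@@@@@[@]@@@@@@…

1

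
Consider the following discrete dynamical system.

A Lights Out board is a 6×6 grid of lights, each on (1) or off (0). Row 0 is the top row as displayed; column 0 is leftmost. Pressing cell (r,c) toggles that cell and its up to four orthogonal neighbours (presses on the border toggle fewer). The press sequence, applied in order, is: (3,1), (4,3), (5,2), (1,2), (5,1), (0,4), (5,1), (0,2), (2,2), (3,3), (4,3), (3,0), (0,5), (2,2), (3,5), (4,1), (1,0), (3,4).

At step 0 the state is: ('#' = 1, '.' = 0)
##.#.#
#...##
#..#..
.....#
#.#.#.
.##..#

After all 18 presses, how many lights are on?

k=0  ##.#.#
#...##
#..#..
.....#
#.#.#.
.##..#
k=1  ##.#.#
#...##
##.#..
###..#
###.#.
.##..#
k=2  ##.#.#
#...##
##.#..
####.#
##.#..
.###.#
k=3  ##.#.#
#...##
##.#..
####.#
####..
.....#
k=4  ####.#
######
####..
####.#
####..
.....#
k=5  ####.#
######
####..
####.#
#.##..
###..#
k=6  ###.#.
####.#
####..
####.#
#.##..
###..#
k=7  ###.#.
####.#
####..
####.#
####..
.....#
k=8  #..##.
##.#.#
####..
####.#
####..
.....#
k=9  #..##.
####.#
#.....
##.#.#
####..
.....#
k=10  #..##.
####.#
#..#..
###.##
###...
.....#
k=11  #..##.
####.#
#..#..
######
##.##.
...#.#
k=12  #..##.
####.#
...#..
..####
.#.##.
...#.#
k=13  #..#.#
####..
...#..
..####
.#.##.
...#.#
k=14  #..#.#
##.#..
.##...
...###
.#.##.
...#.#
k=15  #..#.#
##.#..
.##..#
...#..
.#.###
...#.#
k=16  #..#.#
##.#..
.##..#
.#.#..
#.####
.#.#.#
k=17  ...#.#
...#..
###..#
.#.#..
#.####
.#.#.#
k=18  ...#.#
...#..
###.##
.#..##
#.##.#
.#.#.#

18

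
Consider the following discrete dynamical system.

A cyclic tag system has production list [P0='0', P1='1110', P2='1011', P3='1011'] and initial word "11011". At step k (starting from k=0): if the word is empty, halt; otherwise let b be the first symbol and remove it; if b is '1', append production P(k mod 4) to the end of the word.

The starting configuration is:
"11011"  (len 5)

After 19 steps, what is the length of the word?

t=0: "11011"  (len 5)
t=1: "10110"  (len 5)
t=2: "01101110"  (len 8)
t=3: "1101110"  (len 7)
t=4: "1011101011"  (len 10)
t=5: "0111010110"  (len 10)
t=6: "111010110"  (len 9)
t=7: "110101101011"  (len 12)
t=8: "101011010111011"  (len 15)
t=9: "010110101110110"  (len 15)
t=10: "10110101110110"  (len 14)
t=11: "01101011101101011"  (len 17)
t=12: "1101011101101011"  (len 16)
t=13: "1010111011010110"  (len 16)
t=14: "0101110110101101110"  (len 19)
t=15: "101110110101101110"  (len 18)
t=16: "011101101011011101011"  (len 21)
t=17: "11101101011011101011"  (len 20)
t=18: "11011010110111010111110"  (len 23)
t=19: "10110101101110101111101011"  (len 26)

26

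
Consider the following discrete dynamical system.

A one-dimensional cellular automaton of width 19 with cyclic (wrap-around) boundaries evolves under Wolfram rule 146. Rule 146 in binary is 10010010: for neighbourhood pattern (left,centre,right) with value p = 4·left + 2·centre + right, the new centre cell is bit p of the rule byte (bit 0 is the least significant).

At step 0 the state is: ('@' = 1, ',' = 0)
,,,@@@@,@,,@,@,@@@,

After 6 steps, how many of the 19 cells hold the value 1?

4

t=0: ,,,@@@@,@,,@,@,@@@,
t=1: ,,@,@@,,,@@,,,,,@,@
t=2: @@,,,,@,@,,@,,,@,,,
t=3: ,,@,,@,,,@@,@,@,@,@
t=4: @@,@@,@,@,,,,,,,,,,
t=5: ,,,,,,,,,@,,,,,,,,@
t=6: @,,,,,,,@,@,,,,,,@,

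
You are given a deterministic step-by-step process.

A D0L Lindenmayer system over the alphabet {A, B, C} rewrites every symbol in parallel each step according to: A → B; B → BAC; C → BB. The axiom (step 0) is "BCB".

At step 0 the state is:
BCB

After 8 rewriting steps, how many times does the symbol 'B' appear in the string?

gen 0: BCB
gen 1: BACBBBAC
gen 2: BACBBBBACBACBACBBB
gen 3: BACBBBBACBACBACBACBBBBACBBBBACBBBBACBACBAC
gen 4: BACBBBBACBACBACBACBBBBACBBBBACBBBBACBBBBACBACBACBACBBBBACBACBACBACBBBBACBACBACBACBBBBACBBBBACBBB
gen 5: BACBBBBACBACBACBACBBBBACBBBBACBBBBACBBBBACBACBACBACBBBBACB…BBACBBBBACBBBBACBBBBACBACBACBACBBBBACBACBACBACBBBBACBACBAC  (len 222)
gen 6: BACBBBBACBACBACBACBBBBACBBBBACBBBBACBBBBACBACBACBACBBBBACB…CBACBACBACBBBBACBBBBACBBBBACBBBBACBACBACBACBBBBACBBBBACBBB  (len 510)
gen 7: BACBBBBACBACBACBACBBBBACBBBBACBBBBACBBBBACBACBACBACBBBBACB…BBACBBBBACBBBBACBBBBACBACBACBACBBBBACBACBACBACBBBBACBACBAC  (len 1176)
gen 8: BACBBBBACBACBACBACBBBBACBBBBACBBBBACBBBBACBACBACBACBBBBACB…CBACBACBACBBBBACBBBBACBBBBACBBBBACBACBACBACBBBBACBBBBACBBB  (len 2706)

1450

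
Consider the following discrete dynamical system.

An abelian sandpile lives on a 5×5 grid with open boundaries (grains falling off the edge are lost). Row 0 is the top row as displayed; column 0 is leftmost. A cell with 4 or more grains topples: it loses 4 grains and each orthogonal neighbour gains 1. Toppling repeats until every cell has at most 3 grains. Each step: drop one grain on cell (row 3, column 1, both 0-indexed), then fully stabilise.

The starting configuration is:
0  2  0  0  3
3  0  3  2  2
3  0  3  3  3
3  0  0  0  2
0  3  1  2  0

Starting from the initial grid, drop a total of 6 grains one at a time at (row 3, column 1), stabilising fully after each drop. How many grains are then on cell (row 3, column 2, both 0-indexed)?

2

k=0  0  2  0  0  3
3  0  3  2  2
3  0  3  3  3
3  0  0  0  2
0  3  1  2  0
k=1  0  2  0  0  3
3  0  3  2  2
3  0  3  3  3
3  1  0  0  2
0  3  1  2  0
k=2  0  2  0  0  3
3  0  3  2  2
3  0  3  3  3
3  2  0  0  2
0  3  1  2  0
k=3  0  2  0  0  3
3  0  3  2  2
3  0  3  3  3
3  3  0  0  2
0  3  1  2  0
k=4  1  2  0  0  3
0  1  3  2  2
1  2  3  3  3
1  2  1  0  2
2  0  2  2  0
k=5  1  2  0  0  3
0  1  3  2  2
1  2  3  3  3
1  3  1  0  2
2  0  2  2  0
k=6  1  2  0  0  3
0  1  3  2  2
1  3  3  3  3
2  0  2  0  2
2  1  2  2  0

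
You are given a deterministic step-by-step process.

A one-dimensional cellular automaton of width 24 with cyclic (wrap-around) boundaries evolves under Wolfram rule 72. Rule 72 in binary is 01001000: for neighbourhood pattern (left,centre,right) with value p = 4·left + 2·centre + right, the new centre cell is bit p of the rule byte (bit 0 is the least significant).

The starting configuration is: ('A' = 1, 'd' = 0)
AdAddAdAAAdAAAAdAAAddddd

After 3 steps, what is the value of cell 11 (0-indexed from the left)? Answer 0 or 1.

0

k=0  AdAddAdAAAdAAAAdAAAddddd
k=1  dddddddAdAdAddAdAdAddddd
k=2  dddddddddddddddddddddddd
k=3  dddddddddddddddddddddddd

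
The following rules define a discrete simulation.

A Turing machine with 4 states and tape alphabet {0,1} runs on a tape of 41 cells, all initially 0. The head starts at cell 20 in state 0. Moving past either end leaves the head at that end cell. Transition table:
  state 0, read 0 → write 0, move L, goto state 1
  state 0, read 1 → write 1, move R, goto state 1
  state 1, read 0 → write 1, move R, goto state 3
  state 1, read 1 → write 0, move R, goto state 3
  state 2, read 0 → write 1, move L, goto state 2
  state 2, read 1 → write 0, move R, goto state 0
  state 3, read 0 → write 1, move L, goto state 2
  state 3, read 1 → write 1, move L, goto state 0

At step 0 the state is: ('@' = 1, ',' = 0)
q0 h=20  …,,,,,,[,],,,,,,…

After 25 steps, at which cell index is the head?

31

gen 0: q0 h=20  …,,,,,,[,],,,,,,…
gen 1: q1 h=19  …,,,,,,[,],,,,,,…
gen 2: q3 h=20  …,,,,,@[,],,,,,,…
gen 3: q2 h=19  …,,,,,,[@]@,,,,,…
gen 4: q0 h=20  …,,,,,,[@],,,,,,…
gen 5: q1 h=21  …,,,,,@[,],,,,,,…
gen 6: q3 h=22  …,,,,@@[,],,,,,,…
gen 7: q2 h=21  …,,,,,@[@]@,,,,,…
gen 8: q0 h=22  …,,,,@,[@],,,,,,…
gen 9: q1 h=23  …,,,@,@[,],,,,,,…
gen 10: q3 h=24  …,,@,@@[,],,,,,,…
gen 11: q2 h=23  …,,,@,@[@]@,,,,,…
gen 12: q0 h=24  …,,@,@,[@],,,,,,…
gen 13: q1 h=25  …,@,@,@[,],,,,,,…
gen 14: q3 h=26  …@,@,@@[,],,,,,,…
gen 15: q2 h=25  …,@,@,@[@]@,,,,,…
gen 16: q0 h=26  …@,@,@,[@],,,,,,…
gen 17: q1 h=27  …,@,@,@[,],,,,,,…
gen 18: q3 h=28  …@,@,@@[,],,,,,,…
gen 19: q2 h=27  …,@,@,@[@]@,,,,,…
gen 20: q0 h=28  …@,@,@,[@],,,,,,…
gen 21: q1 h=29  …,@,@,@[,],,,,,,…
gen 22: q3 h=30  …@,@,@@[,],,,,,,…
gen 23: q2 h=29  …,@,@,@[@]@,,,,,…
gen 24: q0 h=30  …@,@,@,[@],,,,,,…
gen 25: q1 h=31  …,@,@,@[,],,,,,,…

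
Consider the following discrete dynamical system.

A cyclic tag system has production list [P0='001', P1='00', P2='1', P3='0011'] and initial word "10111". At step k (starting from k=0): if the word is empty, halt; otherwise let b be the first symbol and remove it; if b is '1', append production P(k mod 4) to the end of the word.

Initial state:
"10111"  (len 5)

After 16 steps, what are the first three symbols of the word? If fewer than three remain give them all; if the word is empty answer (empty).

001

t=0: "10111"  (len 5)
t=1: "0111001"  (len 7)
t=2: "111001"  (len 6)
t=3: "110011"  (len 6)
t=4: "100110011"  (len 9)
t=5: "00110011001"  (len 11)
t=6: "0110011001"  (len 10)
t=7: "110011001"  (len 9)
t=8: "100110010011"  (len 12)
t=9: "00110010011001"  (len 14)
t=10: "0110010011001"  (len 13)
t=11: "110010011001"  (len 12)
t=12: "100100110010011"  (len 15)
t=13: "00100110010011001"  (len 17)
t=14: "0100110010011001"  (len 16)
t=15: "100110010011001"  (len 15)
t=16: "001100100110010011"  (len 18)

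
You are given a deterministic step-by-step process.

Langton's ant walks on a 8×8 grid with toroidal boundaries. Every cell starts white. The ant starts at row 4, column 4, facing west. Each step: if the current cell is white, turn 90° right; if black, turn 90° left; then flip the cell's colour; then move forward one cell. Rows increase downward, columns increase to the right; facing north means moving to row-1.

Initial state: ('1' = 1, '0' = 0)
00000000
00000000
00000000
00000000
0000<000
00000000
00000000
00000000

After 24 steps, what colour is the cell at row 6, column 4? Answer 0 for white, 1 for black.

t=0: 00000000
00000000
00000000
00000000
0000<000
00000000
00000000
00000000
t=1: 00000000
00000000
00000000
0000^000
00001000
00000000
00000000
00000000
t=2: 00000000
00000000
00000000
00001>00
00001000
00000000
00000000
00000000
t=3: 00000000
00000000
00000000
00001100
00001v00
00000000
00000000
00000000
t=4: 00000000
00000000
00000000
00001100
0000<100
00000000
00000000
00000000
t=5: 00000000
00000000
00000000
00001100
00000100
0000v000
00000000
00000000
t=6: 00000000
00000000
00000000
00001100
00000100
000<1000
00000000
00000000
t=7: 00000000
00000000
00000000
00001100
000^0100
00011000
00000000
00000000
t=8: 00000000
00000000
00000000
00001100
0001>100
00011000
00000000
00000000
t=9: 00000000
00000000
00000000
00001100
00011100
0001v000
00000000
00000000
t=10: 00000000
00000000
00000000
00001100
00011100
00010>00
00000000
00000000
t=11: 00000000
00000000
00000000
00001100
00011100
00010100
00000v00
00000000
t=12: 00000000
00000000
00000000
00001100
00011100
00010100
0000<100
00000000
t=13: 00000000
00000000
00000000
00001100
00011100
0001^100
00001100
00000000
t=14: 00000000
00000000
00000000
00001100
00011100
00011>00
00001100
00000000
t=15: 00000000
00000000
00000000
00001100
00011^00
00011000
00001100
00000000
t=16: 00000000
00000000
00000000
00001100
0001<000
00011000
00001100
00000000
t=17: 00000000
00000000
00000000
00001100
00010000
0001v000
00001100
00000000
t=18: 00000000
00000000
00000000
00001100
00010000
00010>00
00001100
00000000
t=19: 00000000
00000000
00000000
00001100
00010000
00010100
00001v00
00000000
t=20: 00000000
00000000
00000000
00001100
00010000
00010100
000010>0
00000000
t=21: 00000000
00000000
00000000
00001100
00010000
00010100
00001010
000000v0
t=22: 00000000
00000000
00000000
00001100
00010000
00010100
00001010
00000<10
t=23: 00000000
00000000
00000000
00001100
00010000
00010100
00001^10
00000110
t=24: 00000000
00000000
00000000
00001100
00010000
00010100
000011>0
00000110

1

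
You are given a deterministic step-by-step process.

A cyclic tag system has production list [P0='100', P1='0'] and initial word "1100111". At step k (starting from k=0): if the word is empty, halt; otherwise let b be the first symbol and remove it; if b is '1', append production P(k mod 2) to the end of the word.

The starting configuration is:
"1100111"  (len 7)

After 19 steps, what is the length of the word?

2

step 0: "1100111"  (len 7)
step 1: "100111100"  (len 9)
step 2: "001111000"  (len 9)
step 3: "01111000"  (len 8)
step 4: "1111000"  (len 7)
step 5: "111000100"  (len 9)
step 6: "110001000"  (len 9)
step 7: "10001000100"  (len 11)
step 8: "00010001000"  (len 11)
step 9: "0010001000"  (len 10)
step 10: "010001000"  (len 9)
step 11: "10001000"  (len 8)
step 12: "00010000"  (len 8)
step 13: "0010000"  (len 7)
step 14: "010000"  (len 6)
step 15: "10000"  (len 5)
step 16: "00000"  (len 5)
step 17: "0000"  (len 4)
step 18: "000"  (len 3)
step 19: "00"  (len 2)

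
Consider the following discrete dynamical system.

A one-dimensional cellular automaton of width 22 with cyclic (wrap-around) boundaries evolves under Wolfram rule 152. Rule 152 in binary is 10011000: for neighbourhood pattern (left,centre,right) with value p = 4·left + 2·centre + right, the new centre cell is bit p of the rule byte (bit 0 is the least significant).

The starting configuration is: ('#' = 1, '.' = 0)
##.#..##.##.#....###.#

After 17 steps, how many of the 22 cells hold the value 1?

4

gen 0: ##.#..##.##.#....###.#
gen 1: #...#.#..#...#...##..#
gen 2: .#.....#..#...#..#.#.#
gen 3: ..#.....#..#...#......
gen 4: ...#.....#..#...#.....
gen 5: ....#.....#..#...#....
gen 6: .....#.....#..#...#...
gen 7: ......#.....#..#...#..
gen 8: .......#.....#..#...#.
gen 9: ........#.....#..#...#
gen 10: #........#.....#..#...
gen 11: .#........#.....#..#..
gen 12: ..#........#.....#..#.
gen 13: ...#........#.....#..#
gen 14: #...#........#.....#..
gen 15: .#...#........#.....#.
gen 16: ..#...#........#.....#
gen 17: #..#...#........#.....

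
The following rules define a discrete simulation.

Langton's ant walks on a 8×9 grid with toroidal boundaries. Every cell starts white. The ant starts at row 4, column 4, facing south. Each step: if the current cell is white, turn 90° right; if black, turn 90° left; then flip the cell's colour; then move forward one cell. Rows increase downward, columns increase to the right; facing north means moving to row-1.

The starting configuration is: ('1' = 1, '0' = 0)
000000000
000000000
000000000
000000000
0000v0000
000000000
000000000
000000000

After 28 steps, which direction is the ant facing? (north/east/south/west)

t=0: 000000000
000000000
000000000
000000000
0000v0000
000000000
000000000
000000000
t=1: 000000000
000000000
000000000
000000000
000<10000
000000000
000000000
000000000
t=2: 000000000
000000000
000000000
000^00000
000110000
000000000
000000000
000000000
t=3: 000000000
000000000
000000000
0001>0000
000110000
000000000
000000000
000000000
t=4: 000000000
000000000
000000000
000110000
0001v0000
000000000
000000000
000000000
t=5: 000000000
000000000
000000000
000110000
00010>000
000000000
000000000
000000000
t=6: 000000000
000000000
000000000
000110000
000101000
00000v000
000000000
000000000
t=7: 000000000
000000000
000000000
000110000
000101000
0000<1000
000000000
000000000
t=8: 000000000
000000000
000000000
000110000
0001^1000
000011000
000000000
000000000
t=9: 000000000
000000000
000000000
000110000
00011>000
000011000
000000000
000000000
t=10: 000000000
000000000
000000000
00011^000
000110000
000011000
000000000
000000000
t=11: 000000000
000000000
000000000
000111>00
000110000
000011000
000000000
000000000
t=12: 000000000
000000000
000000000
000111100
000110v00
000011000
000000000
000000000
t=13: 000000000
000000000
000000000
000111100
00011<100
000011000
000000000
000000000
t=14: 000000000
000000000
000000000
00011^100
000111100
000011000
000000000
000000000
t=15: 000000000
000000000
000000000
0001<0100
000111100
000011000
000000000
000000000
t=16: 000000000
000000000
000000000
000100100
0001v1100
000011000
000000000
000000000
t=17: 000000000
000000000
000000000
000100100
00010>100
000011000
000000000
000000000
t=18: 000000000
000000000
000000000
00010^100
000100100
000011000
000000000
000000000
t=19: 000000000
000000000
000000000
000101>00
000100100
000011000
000000000
000000000
t=20: 000000000
000000000
000000^00
000101000
000100100
000011000
000000000
000000000
t=21: 000000000
000000000
0000001>0
000101000
000100100
000011000
000000000
000000000
t=22: 000000000
000000000
000000110
0001010v0
000100100
000011000
000000000
000000000
t=23: 000000000
000000000
000000110
000101<10
000100100
000011000
000000000
000000000
t=24: 000000000
000000000
000000^10
000101110
000100100
000011000
000000000
000000000
t=25: 000000000
000000000
00000<010
000101110
000100100
000011000
000000000
000000000
t=26: 000000000
00000^000
000001010
000101110
000100100
000011000
000000000
000000000
t=27: 000000000
000001>00
000001010
000101110
000100100
000011000
000000000
000000000
t=28: 000000000
000001100
000001v10
000101110
000100100
000011000
000000000
000000000

south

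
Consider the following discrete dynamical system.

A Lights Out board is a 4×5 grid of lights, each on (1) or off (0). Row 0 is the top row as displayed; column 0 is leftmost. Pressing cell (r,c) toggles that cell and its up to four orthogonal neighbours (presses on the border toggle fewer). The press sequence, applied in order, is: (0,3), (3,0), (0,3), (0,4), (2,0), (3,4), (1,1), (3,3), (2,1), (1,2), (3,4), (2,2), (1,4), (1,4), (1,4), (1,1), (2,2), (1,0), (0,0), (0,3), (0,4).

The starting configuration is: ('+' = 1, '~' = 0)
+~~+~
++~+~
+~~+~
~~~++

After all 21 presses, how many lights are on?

step 0: +~~+~
++~+~
+~~+~
~~~++
step 1: +~+~+
++~~~
+~~+~
~~~++
step 2: +~+~+
++~~~
~~~+~
++~++
step 3: +~~+~
++~+~
~~~+~
++~++
step 4: +~~~+
++~++
~~~+~
++~++
step 5: +~~~+
~+~++
++~+~
~+~++
step 6: +~~~+
~+~++
++~++
~+~~~
step 7: ++~~+
+~+++
+~~++
~+~~~
step 8: ++~~+
+~+++
+~~~+
~++++
step 9: ++~~+
+++++
~++~+
~~+++
step 10: +++~+
+~~~+
~+~~+
~~+++
step 11: +++~+
+~~~+
~+~~~
~~+~~
step 12: +++~+
+~+~+
~~++~
~~~~~
step 13: +++~~
+~++~
~~+++
~~~~~
step 14: +++~+
+~+~+
~~++~
~~~~~
step 15: +++~~
+~++~
~~+++
~~~~~
step 16: +~+~~
~+~+~
~++++
~~~~~
step 17: +~+~~
~+++~
~~~~+
~~+~~
step 18: ~~+~~
+~++~
+~~~+
~~+~~
step 19: +++~~
~~++~
+~~~+
~~+~~
step 20: ++~++
~~+~~
+~~~+
~~+~~
step 21: ++~~~
~~+~+
+~~~+
~~+~~

7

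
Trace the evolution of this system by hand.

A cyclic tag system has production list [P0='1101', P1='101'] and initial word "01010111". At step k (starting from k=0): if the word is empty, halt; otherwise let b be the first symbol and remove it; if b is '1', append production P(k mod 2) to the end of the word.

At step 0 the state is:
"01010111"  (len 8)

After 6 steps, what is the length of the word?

step 0: "01010111"  (len 8)
step 1: "1010111"  (len 7)
step 2: "010111101"  (len 9)
step 3: "10111101"  (len 8)
step 4: "0111101101"  (len 10)
step 5: "111101101"  (len 9)
step 6: "11101101101"  (len 11)

11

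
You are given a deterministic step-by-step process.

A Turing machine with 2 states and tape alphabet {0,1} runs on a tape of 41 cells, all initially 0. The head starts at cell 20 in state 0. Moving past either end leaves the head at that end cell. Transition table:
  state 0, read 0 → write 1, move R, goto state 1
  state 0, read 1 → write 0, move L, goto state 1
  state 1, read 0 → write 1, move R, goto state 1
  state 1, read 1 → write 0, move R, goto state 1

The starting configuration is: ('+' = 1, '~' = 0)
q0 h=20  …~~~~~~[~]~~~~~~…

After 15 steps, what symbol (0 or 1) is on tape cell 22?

1

[0] q0 h=20  …~~~~~~[~]~~~~~~…
[1] q1 h=21  …~~~~~+[~]~~~~~~…
[2] q1 h=22  …~~~~++[~]~~~~~~…
[3] q1 h=23  …~~~+++[~]~~~~~~…
[4] q1 h=24  …~~++++[~]~~~~~~…
[5] q1 h=25  …~+++++[~]~~~~~~…
[6] q1 h=26  …++++++[~]~~~~~~…
[7] q1 h=27  …++++++[~]~~~~~~…
[8] q1 h=28  …++++++[~]~~~~~~…
[9] q1 h=29  …++++++[~]~~~~~~…
[10] q1 h=30  …++++++[~]~~~~~~…
[11] q1 h=31  …++++++[~]~~~~~~…
[12] q1 h=32  …++++++[~]~~~~~~…
[13] q1 h=33  …++++++[~]~~~~~~…
[14] q1 h=34  …++++++[~]~~~~~~|
[15] q1 h=35  …++++++[~]~~~~~|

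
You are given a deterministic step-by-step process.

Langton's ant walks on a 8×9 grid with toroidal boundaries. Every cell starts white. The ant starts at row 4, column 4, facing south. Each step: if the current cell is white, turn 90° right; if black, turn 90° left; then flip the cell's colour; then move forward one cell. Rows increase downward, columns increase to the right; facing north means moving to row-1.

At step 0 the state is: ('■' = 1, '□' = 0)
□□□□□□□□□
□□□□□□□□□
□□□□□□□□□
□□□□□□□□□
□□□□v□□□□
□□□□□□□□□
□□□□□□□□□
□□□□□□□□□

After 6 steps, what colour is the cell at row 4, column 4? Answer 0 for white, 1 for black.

0

[0] □□□□□□□□□
□□□□□□□□□
□□□□□□□□□
□□□□□□□□□
□□□□v□□□□
□□□□□□□□□
□□□□□□□□□
□□□□□□□□□
[1] □□□□□□□□□
□□□□□□□□□
□□□□□□□□□
□□□□□□□□□
□□□<■□□□□
□□□□□□□□□
□□□□□□□□□
□□□□□□□□□
[2] □□□□□□□□□
□□□□□□□□□
□□□□□□□□□
□□□^□□□□□
□□□■■□□□□
□□□□□□□□□
□□□□□□□□□
□□□□□□□□□
[3] □□□□□□□□□
□□□□□□□□□
□□□□□□□□□
□□□■>□□□□
□□□■■□□□□
□□□□□□□□□
□□□□□□□□□
□□□□□□□□□
[4] □□□□□□□□□
□□□□□□□□□
□□□□□□□□□
□□□■■□□□□
□□□■v□□□□
□□□□□□□□□
□□□□□□□□□
□□□□□□□□□
[5] □□□□□□□□□
□□□□□□□□□
□□□□□□□□□
□□□■■□□□□
□□□■□>□□□
□□□□□□□□□
□□□□□□□□□
□□□□□□□□□
[6] □□□□□□□□□
□□□□□□□□□
□□□□□□□□□
□□□■■□□□□
□□□■□■□□□
□□□□□v□□□
□□□□□□□□□
□□□□□□□□□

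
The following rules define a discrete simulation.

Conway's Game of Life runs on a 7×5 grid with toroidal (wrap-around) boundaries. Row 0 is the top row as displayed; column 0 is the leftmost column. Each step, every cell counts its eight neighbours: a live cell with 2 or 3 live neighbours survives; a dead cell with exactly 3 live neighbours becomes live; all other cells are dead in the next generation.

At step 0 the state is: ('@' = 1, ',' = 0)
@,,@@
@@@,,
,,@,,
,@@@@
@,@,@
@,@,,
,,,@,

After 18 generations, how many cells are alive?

0) @,,@@
@@@,,
,,@,,
,@@@@
@,@,@
@,@,,
,,,@,
1) @,,@,
@,@,,
,,,,@
,,,,@
,,,,,
@,@,,
@@@@,
2) @,,@,
@@,@,
@,,@@
,,,,,
,,,,,
@,@@@
@,,@,
3) @,,@,
,@,@,
@@@@,
,,,,@
,,,@@
@@@@,
@,,,,
4) @@@,,
,,,@,
@@,@,
,@,,,
,@,,,
@@@@,
@,,@,
5) @@@@,
,,,@,
@@,,@
,@,,,
,,,,,
@,,@,
,,,@,
6) ,@,@,
,,,@,
@@@,@
,@,,,
,,,,,
,,,,@
@,,@,
7) ,,,@,
,,,@,
@@@@@
,@@,,
,,,,,
,,,,@
@,@@,
8) ,,,@,
@@,,,
@,,,@
,,,,@
,,,,,
,,,@@
,,@@,
9) ,@,@@
@@,,,
,@,,@
@,,,@
,,,@@
,,@@@
,,@,,
10) ,@,@@
,@,@,
,@,,@
,,,,,
,,@,,
,,@,@
@@,,,
11) ,@,@@
,@,@,
@,@,,
,,,,,
,,,@,
@,@@,
,@,,,
12) ,@,@@
,@,@,
,@@,,
,,,,,
,,@@@
,@@@@
,@,,,
13) ,@,@@
,@,@@
,@@,,
,@,,,
@@,,@
,@,,@
,@,,,
14) ,@,@@
,@,,@
,@,@,
,,,,,
,@@,@
,@@,@
,@,@@
15) ,@,,,
,@,,@
@,@,,
@@,@,
,@@,,
,,,,@
,@,,,
16) ,@@,,
,@@,,
,,@@,
@,,@@
,@@@@
@@@,,
@,,,,
17) @,@,,
,,,,,
@,,,,
@,,,,
,,,,,
,,,,,
@,,,,
18) ,@,,,
,@,,,
,,,,,
,,,,,
,,,,,
,,,,,
,@,,,

3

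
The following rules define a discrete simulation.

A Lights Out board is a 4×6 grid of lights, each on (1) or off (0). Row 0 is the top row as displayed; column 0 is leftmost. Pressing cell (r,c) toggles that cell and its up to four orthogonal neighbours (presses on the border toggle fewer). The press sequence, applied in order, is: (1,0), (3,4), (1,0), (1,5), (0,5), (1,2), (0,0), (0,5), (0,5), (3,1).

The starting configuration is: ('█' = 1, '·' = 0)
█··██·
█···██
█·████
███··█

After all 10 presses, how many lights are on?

12

[0] █··██·
█···██
█·████
███··█
[1] ···██·
·█··██
··████
███··█
[2] ···██·
·█··██
··██·█
█████·
[3] █··██·
█···██
█·██·█
█████·
[4] █··███
█·····
█·██··
█████·
[5] █··█··
█····█
█·██··
█████·
[6] █·██··
████·█
█··█··
█████·
[7] ·███··
·███·█
█··█··
█████·
[8] ·█████
·███··
█··█··
█████·
[9] ·███··
·███·█
█··█··
█████·
[10] ·███··
·███·█
██·█··
···██·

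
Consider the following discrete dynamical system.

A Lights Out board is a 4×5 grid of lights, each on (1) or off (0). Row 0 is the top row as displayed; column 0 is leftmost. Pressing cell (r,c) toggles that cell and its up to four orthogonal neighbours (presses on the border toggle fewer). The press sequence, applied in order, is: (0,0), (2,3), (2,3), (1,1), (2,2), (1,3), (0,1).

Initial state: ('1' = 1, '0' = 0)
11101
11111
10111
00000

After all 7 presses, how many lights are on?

t=0: 11101
11111
10111
00000
t=1: 00101
01111
10111
00000
t=2: 00101
01101
10000
00010
t=3: 00101
01111
10111
00000
t=4: 01101
10011
11111
00000
t=5: 01101
10111
10001
00100
t=6: 01111
10000
10011
00100
t=7: 10011
11000
10011
00100

9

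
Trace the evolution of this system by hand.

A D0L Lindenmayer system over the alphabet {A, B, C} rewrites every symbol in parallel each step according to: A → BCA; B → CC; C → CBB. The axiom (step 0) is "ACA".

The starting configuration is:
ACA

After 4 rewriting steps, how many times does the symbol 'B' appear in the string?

64

t=0: ACA
t=1: BCACBBBCA
t=2: CCCBBBCACBBCCCCCCCBBBCA
t=3: CBBCBBCBBCCCCCCCBBBCACBBCCCCCBBCBBCBBCBBCBBCBBCBBCCCCCCCBBBCA
t=4: CBBCCCCCBBCCCCCBBCCCCCBBCBBCBBCBBCBBCBBCBBCCCCCCCBBBCACBBC…CCCCCBBCCCCCBBCCCCCBBCCCCCBBCBBCBBCBBCBBCBBCBBCCCCCCCBBBCA  (len 155)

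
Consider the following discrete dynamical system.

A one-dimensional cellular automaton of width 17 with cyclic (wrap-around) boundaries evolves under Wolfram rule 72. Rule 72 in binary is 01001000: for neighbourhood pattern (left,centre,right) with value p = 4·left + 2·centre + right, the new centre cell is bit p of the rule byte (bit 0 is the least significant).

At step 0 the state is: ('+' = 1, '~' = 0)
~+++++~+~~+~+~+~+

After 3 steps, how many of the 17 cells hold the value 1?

0

0) ~+++++~+~~+~+~+~+
1) ~+~~~+~~~~~~~~~~~
2) ~~~~~~~~~~~~~~~~~
3) ~~~~~~~~~~~~~~~~~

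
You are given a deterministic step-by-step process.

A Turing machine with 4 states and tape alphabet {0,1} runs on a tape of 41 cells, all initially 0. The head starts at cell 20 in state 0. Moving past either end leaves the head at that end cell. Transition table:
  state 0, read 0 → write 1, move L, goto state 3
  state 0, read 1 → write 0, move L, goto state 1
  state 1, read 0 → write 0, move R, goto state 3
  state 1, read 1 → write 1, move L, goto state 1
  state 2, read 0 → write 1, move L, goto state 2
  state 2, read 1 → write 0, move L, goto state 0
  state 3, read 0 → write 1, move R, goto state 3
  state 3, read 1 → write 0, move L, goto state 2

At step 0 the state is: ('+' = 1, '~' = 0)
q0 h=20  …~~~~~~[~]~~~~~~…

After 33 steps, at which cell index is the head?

3

gen 0: q0 h=20  …~~~~~~[~]~~~~~~…
gen 1: q3 h=19  …~~~~~~[~]+~~~~~…
gen 2: q3 h=20  …~~~~~+[+]~~~~~~…
gen 3: q2 h=19  …~~~~~~[+]~~~~~~…
gen 4: q0 h=18  …~~~~~~[~]~~~~~~…
gen 5: q3 h=17  …~~~~~~[~]+~~~~~…
gen 6: q3 h=18  …~~~~~+[+]~~~~~~…
gen 7: q2 h=17  …~~~~~~[+]~~~~~~…
gen 8: q0 h=16  …~~~~~~[~]~~~~~~…
gen 9: q3 h=15  …~~~~~~[~]+~~~~~…
gen 10: q3 h=16  …~~~~~+[+]~~~~~~…
gen 11: q2 h=15  …~~~~~~[+]~~~~~~…
gen 12: q0 h=14  …~~~~~~[~]~~~~~~…
gen 13: q3 h=13  …~~~~~~[~]+~~~~~…
gen 14: q3 h=14  …~~~~~+[+]~~~~~~…
gen 15: q2 h=13  …~~~~~~[+]~~~~~~…
gen 16: q0 h=12  …~~~~~~[~]~~~~~~…
gen 17: q3 h=11  …~~~~~~[~]+~~~~~…
gen 18: q3 h=12  …~~~~~+[+]~~~~~~…
gen 19: q2 h=11  …~~~~~~[+]~~~~~~…
gen 20: q0 h=10  …~~~~~~[~]~~~~~~…
gen 21: q3 h= 9  …~~~~~~[~]+~~~~~…
gen 22: q3 h=10  …~~~~~+[+]~~~~~~…
gen 23: q2 h= 9  …~~~~~~[+]~~~~~~…
gen 24: q0 h= 8  …~~~~~~[~]~~~~~~…
gen 25: q3 h= 7  …~~~~~~[~]+~~~~~…
gen 26: q3 h= 8  …~~~~~+[+]~~~~~~…
gen 27: q2 h= 7  …~~~~~~[+]~~~~~~…
gen 28: q0 h= 6  |~~~~~~[~]~~~~~~…
gen 29: q3 h= 5  |~~~~~[~]+~~~~~…
gen 30: q3 h= 6  |~~~~~+[+]~~~~~~…
gen 31: q2 h= 5  |~~~~~[+]~~~~~~…
gen 32: q0 h= 4  |~~~~[~]~~~~~~…
gen 33: q3 h= 3  |~~~[~]+~~~~~…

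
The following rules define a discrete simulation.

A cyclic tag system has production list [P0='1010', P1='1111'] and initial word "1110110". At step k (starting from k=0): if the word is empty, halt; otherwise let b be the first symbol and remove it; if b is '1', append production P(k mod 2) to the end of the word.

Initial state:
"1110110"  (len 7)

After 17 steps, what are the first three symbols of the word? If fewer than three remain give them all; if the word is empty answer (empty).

[0] "1110110"  (len 7)
[1] "1101101010"  (len 10)
[2] "1011010101111"  (len 13)
[3] "0110101011111010"  (len 16)
[4] "110101011111010"  (len 15)
[5] "101010111110101010"  (len 18)
[6] "010101111101010101111"  (len 21)
[7] "10101111101010101111"  (len 20)
[8] "01011111010101011111111"  (len 23)
[9] "1011111010101011111111"  (len 22)
[10] "0111110101010111111111111"  (len 25)
[11] "111110101010111111111111"  (len 24)
[12] "111101010101111111111111111"  (len 27)
[13] "111010101011111111111111111010"  (len 30)
[14] "110101010111111111111111110101111"  (len 33)
[15] "101010101111111111111111101011111010"  (len 36)
[16] "010101011111111111111111010111110101111"  (len 39)
[17] "10101011111111111111111010111110101111"  (len 38)

101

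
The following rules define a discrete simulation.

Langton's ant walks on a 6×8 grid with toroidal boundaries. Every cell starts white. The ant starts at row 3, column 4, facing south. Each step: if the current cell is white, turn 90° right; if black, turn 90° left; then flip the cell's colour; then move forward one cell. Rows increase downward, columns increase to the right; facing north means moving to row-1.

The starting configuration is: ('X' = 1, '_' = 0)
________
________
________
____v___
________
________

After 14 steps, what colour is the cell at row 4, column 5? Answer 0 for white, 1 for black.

1

[0] ________
________
________
____v___
________
________
[1] ________
________
________
___<X___
________
________
[2] ________
________
___^____
___XX___
________
________
[3] ________
________
___X>___
___XX___
________
________
[4] ________
________
___XX___
___Xv___
________
________
[5] ________
________
___XX___
___X_>__
________
________
[6] ________
________
___XX___
___X_X__
_____v__
________
[7] ________
________
___XX___
___X_X__
____<X__
________
[8] ________
________
___XX___
___X^X__
____XX__
________
[9] ________
________
___XX___
___XX>__
____XX__
________
[10] ________
________
___XX^__
___XX___
____XX__
________
[11] ________
________
___XXX>_
___XX___
____XX__
________
[12] ________
________
___XXXX_
___XX_v_
____XX__
________
[13] ________
________
___XXXX_
___XX<X_
____XX__
________
[14] ________
________
___XX^X_
___XXXX_
____XX__
________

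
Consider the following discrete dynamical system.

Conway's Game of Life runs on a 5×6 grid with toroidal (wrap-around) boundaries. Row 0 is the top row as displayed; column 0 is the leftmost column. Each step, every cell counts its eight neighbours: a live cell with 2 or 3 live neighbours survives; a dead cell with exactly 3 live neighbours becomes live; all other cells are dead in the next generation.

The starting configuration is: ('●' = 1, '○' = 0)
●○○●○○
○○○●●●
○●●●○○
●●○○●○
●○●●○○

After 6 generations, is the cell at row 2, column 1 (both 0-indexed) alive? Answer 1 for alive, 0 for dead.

t=0: ●○○●○○
○○○●●●
○●●●○○
●●○○●○
●○●●○○
t=1: ●●○○○○
●●○○○●
○●○○○○
●○○○●●
●○●●●○
t=2: ○○○●●○
○○●○○●
○●○○●○
●○●○●○
○○●●●○
t=3: ○○○○○●
○○●○○●
●●●○●○
○○●○●○
○●●○○○
t=4: ●●●○○○
○○●●●●
●○●○●○
●○○○○●
○●●●○○
t=5: ●○○○○●
○○○○●○
●○●○○○
●○○○●●
○○○●○●
t=6: ●○○○○●
●●○○○○
●●○●●○
●●○●●○
○○○○○○

1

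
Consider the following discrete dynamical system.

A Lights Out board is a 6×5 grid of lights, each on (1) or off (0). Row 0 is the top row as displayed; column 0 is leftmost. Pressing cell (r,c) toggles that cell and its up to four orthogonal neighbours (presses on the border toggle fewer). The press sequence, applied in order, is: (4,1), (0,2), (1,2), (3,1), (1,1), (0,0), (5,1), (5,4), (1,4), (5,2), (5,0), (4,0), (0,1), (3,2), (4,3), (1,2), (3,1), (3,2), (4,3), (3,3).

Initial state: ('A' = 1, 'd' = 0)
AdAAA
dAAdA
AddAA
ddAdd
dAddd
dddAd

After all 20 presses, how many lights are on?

k=0  AdAAA
dAAdA
AddAA
ddAdd
dAddd
dddAd
k=1  AdAAA
dAAdA
AddAA
dAAdd
AdAdd
dAdAd
k=2  AAddA
dAddA
AddAA
dAAdd
AdAdd
dAdAd
k=3  AAAdA
ddAAA
AdAAA
dAAdd
AdAdd
dAdAd
k=4  AAAdA
ddAAA
AAAAA
Adddd
AAAdd
dAdAd
k=5  AdAdA
AAdAA
AdAAA
Adddd
AAAdd
dAdAd
k=6  dAAdA
dAdAA
AdAAA
Adddd
AAAdd
dAdAd
k=7  dAAdA
dAdAA
AdAAA
Adddd
AdAdd
AdAAd
k=8  dAAdA
dAdAA
AdAAA
Adddd
AdAdA
AdAdA
k=9  dAAdd
dAddd
AdAAd
Adddd
AdAdA
AdAdA
k=10  dAAdd
dAddd
AdAAd
Adddd
AdddA
AAdAA
k=11  dAAdd
dAddd
AdAAd
Adddd
ddddA
dddAA
k=12  dAAdd
dAddd
AdAAd
ddddd
AAddA
AddAA
k=13  Adddd
ddddd
AdAAd
ddddd
AAddA
AddAA
k=14  Adddd
ddddd
AddAd
dAAAd
AAAdA
AddAA
k=15  Adddd
ddddd
AddAd
dAAdd
AAdAd
AdddA
k=16  AdAdd
dAAAd
AdAAd
dAAdd
AAdAd
AdddA
k=17  AdAdd
dAAAd
AAAAd
Adddd
AddAd
AdddA
k=18  AdAdd
dAAAd
AAdAd
AAAAd
AdAAd
AdddA
k=19  AdAdd
dAAAd
AAdAd
AAAdd
AdddA
AddAA
k=20  AdAdd
dAAAd
AAddd
AAdAA
AddAA
AddAA

17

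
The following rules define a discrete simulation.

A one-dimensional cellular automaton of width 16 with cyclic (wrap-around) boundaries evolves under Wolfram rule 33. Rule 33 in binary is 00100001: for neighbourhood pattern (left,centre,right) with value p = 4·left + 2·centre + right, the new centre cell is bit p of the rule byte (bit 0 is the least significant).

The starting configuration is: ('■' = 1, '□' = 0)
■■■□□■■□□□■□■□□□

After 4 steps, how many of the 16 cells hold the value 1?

7

[0] ■■■□□■■□□□■□■□□□
[1] □□□□□□□□■□□■□□■□
[2] ■■■■■■■□□□□□□□□□
[3] □□□□□□□□■■■■■■■□
[4] ■■■■■■■□□□□□□□□□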